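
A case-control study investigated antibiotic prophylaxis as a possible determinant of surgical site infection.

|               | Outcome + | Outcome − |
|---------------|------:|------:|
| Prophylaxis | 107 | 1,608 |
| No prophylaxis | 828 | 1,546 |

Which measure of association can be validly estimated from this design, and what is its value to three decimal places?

0.124

Cells: a = 107, b = 1608, c = 828, d = 1546.
This is a case-control study: participants were sampled on outcome status, so risks in the source population cannot be estimated directly — relative risk is not valid here. The odds ratio is the appropriate measure.
OR = (a·d)/(b·c) = (107 × 1546) / (1608 × 828) = 165422 / 1331424 = 0.12424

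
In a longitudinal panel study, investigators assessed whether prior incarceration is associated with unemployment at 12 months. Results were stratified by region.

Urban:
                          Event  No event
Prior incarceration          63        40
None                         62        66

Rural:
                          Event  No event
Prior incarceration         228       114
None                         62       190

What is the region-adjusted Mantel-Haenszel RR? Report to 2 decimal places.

2.08

RR_MH = Σ(aᵢ·n₀ᵢ/nᵢ) / Σ(cᵢ·n₁ᵢ/nᵢ), with n₁ᵢ = aᵢ+bᵢ (exposed), n₀ᵢ = cᵢ+dᵢ (unexposed), nᵢ = n₁ᵢ+n₀ᵢ.
Stratum 1 (Urban): n₁ = 103, n₀ = 128, n = 231; a·n₀/n = 63·128/231 = 34.9091; c·n₁/n = 62·103/231 = 27.6450
Stratum 2 (Rural): n₁ = 342, n₀ = 252, n = 594; a·n₀/n = 228·252/594 = 96.7273; c·n₁/n = 62·342/594 = 35.6970
RR_MH = (34.9091 + 96.7273) / (27.6450 + 35.6970) = 131.6364 / 63.3420 = 2.07818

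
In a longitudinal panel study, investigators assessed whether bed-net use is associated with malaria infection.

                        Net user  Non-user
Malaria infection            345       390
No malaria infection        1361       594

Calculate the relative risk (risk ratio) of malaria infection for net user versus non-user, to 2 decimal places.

0.51

Reading the table with exposure as columns: a = 345 (Net user, case), b = 1361 (Net user, non-case), c = 390 (Non-user, case), d = 594.
Risk in exposed = 345/1706 = 0.20223; risk in unexposed = 390/984 = 0.39634.
RR = 0.20223 / 0.39634 = 0.51024
The risk is 49% lower among the exposed than among the unexposed.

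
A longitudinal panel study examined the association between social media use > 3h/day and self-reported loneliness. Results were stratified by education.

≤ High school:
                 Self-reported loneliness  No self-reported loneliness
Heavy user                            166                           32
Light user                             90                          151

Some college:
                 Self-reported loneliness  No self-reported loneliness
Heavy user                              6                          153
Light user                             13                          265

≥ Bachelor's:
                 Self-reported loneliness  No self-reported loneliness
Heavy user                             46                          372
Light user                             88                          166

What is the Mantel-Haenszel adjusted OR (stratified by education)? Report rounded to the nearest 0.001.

1.205

OR_MH = Σ(aᵢdᵢ/nᵢ) / Σ(bᵢcᵢ/nᵢ), where nᵢ is the stratum total.
Stratum 1 (≤ High school): n = 439; a·d/n = 166·151/439 = 57.0979; b·c/n = 32·90/439 = 6.5604
Stratum 2 (Some college): n = 437; a·d/n = 6·265/437 = 3.6384; b·c/n = 153·13/437 = 4.5515
Stratum 3 (≥ Bachelor's): n = 672; a·d/n = 46·166/672 = 11.3631; b·c/n = 372·88/672 = 48.7143
OR_MH = (57.0979 + 3.6384 + 11.3631) / (6.5604 + 4.5515 + 48.7143) = 72.0995 / 59.8261 = 1.20515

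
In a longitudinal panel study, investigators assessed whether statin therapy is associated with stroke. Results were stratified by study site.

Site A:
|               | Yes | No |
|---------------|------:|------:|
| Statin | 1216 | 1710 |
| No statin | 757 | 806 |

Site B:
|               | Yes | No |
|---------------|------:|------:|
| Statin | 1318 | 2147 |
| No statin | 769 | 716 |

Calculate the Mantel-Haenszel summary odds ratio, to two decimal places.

OR_MH = Σ(aᵢdᵢ/nᵢ) / Σ(bᵢcᵢ/nᵢ), where nᵢ is the stratum total.
Stratum 1 (Site A): n = 4489; a·d/n = 1216·806/4489 = 218.3328; b·c/n = 1710·757/4489 = 288.3649
Stratum 2 (Site B): n = 4950; a·d/n = 1318·716/4950 = 190.6440; b·c/n = 2147·769/4950 = 333.5440
OR_MH = (218.3328 + 190.6440) / (288.3649 + 333.5440) = 408.9769 / 621.9089 = 0.65762

0.66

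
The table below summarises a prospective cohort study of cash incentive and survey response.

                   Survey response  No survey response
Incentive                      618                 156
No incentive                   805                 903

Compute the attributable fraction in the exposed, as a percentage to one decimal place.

41.0

Cells: a = 618, b = 156, c = 805, d = 903.
Risk in exposed = 618/774 = 0.79845; risk in unexposed = 805/1708 = 0.47131.
RR = 0.79845/0.47131 = 1.69410
AR% = (RR − 1)/RR × 100 = (1.69410 − 1)/1.69410 × 100 = 40.9717%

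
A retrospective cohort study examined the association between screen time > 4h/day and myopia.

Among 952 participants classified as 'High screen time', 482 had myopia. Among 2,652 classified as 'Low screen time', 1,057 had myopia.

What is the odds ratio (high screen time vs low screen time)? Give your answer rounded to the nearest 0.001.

From the description: a = 482, b = 470, c = 1057, d = 1595.
OR = (a·d)/(b·c) = (482 × 1595) / (470 × 1057) = 768790 / 496790 = 1.54752
The odds of myopia are about 1.55 times as high in the high screen time group.

1.548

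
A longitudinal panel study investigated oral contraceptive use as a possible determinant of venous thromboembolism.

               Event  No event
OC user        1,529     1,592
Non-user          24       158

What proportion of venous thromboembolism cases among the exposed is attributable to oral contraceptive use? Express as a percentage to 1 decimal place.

Cells: a = 1529, b = 1592, c = 24, d = 158.
Risk in exposed = 1529/3121 = 0.48991; risk in unexposed = 24/182 = 0.13187.
RR = 0.48991/0.13187 = 3.71513
AR% = (RR − 1)/RR × 100 = (3.71513 − 1)/3.71513 × 100 = 73.0830%

73.1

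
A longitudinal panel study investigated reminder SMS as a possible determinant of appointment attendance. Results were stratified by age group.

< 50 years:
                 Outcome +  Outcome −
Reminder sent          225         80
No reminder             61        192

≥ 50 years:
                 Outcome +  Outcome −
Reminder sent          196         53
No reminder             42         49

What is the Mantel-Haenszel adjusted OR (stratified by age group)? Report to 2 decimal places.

6.91

OR_MH = Σ(aᵢdᵢ/nᵢ) / Σ(bᵢcᵢ/nᵢ), where nᵢ is the stratum total.
Stratum 1 (< 50 years): n = 558; a·d/n = 225·192/558 = 77.4194; b·c/n = 80·61/558 = 8.7455
Stratum 2 (≥ 50 years): n = 340; a·d/n = 196·49/340 = 28.2471; b·c/n = 53·42/340 = 6.5471
OR_MH = (77.4194 + 28.2471) / (8.7455 + 6.5471) = 105.6664 / 15.2926 = 6.90965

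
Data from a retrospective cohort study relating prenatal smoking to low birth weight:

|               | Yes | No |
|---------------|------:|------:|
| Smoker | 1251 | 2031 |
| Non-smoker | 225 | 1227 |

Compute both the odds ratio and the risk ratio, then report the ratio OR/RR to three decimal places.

1.366

Cells: a = 1251, b = 2031, c = 225, d = 1227.
OR = (1251·1227)/(2031·225) = 1534977/456975 = 3.35900
Risk in exposed = 1251/3282 = 0.38117; risk in unexposed = 225/1452 = 0.15496; RR = 2.45982
OR/RR = 3.35900 / 2.45982 = 1.36555
The outcome is not rare, so the OR lies further from 1 than the RR.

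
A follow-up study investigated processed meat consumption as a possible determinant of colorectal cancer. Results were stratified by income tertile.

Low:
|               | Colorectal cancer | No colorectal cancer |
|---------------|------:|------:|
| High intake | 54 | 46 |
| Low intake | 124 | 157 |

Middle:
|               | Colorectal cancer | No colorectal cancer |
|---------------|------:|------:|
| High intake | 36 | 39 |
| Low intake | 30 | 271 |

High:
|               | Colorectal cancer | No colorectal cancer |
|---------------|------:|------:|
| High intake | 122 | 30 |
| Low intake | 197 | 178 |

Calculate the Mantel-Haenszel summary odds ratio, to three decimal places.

OR_MH = Σ(aᵢdᵢ/nᵢ) / Σ(bᵢcᵢ/nᵢ), where nᵢ is the stratum total.
Stratum 1 (Low): n = 381; a·d/n = 54·157/381 = 22.2520; b·c/n = 46·124/381 = 14.9711
Stratum 2 (Middle): n = 376; a·d/n = 36·271/376 = 25.9468; b·c/n = 39·30/376 = 3.1117
Stratum 3 (High): n = 527; a·d/n = 122·178/527 = 41.2068; b·c/n = 30·197/527 = 11.2144
OR_MH = (22.2520 + 25.9468 + 41.2068) / (14.9711 + 3.1117 + 11.2144) = 89.4056 / 29.2973 = 3.05167

3.052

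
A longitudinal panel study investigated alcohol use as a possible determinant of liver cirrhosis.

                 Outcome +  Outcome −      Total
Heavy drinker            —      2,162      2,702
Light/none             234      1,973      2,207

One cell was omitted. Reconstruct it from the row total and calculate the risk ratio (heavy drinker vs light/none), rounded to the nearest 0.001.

The missing cell is in the exposed row: 2702 − 2162 = 540.
So a = 540, b = 2162, c = 234, d = 1973.
RR = [a/(a+b)] / [c/(c+d)] = (540/2702) / (234/2207) = 0.19985/0.10603 = 1.88493

1.885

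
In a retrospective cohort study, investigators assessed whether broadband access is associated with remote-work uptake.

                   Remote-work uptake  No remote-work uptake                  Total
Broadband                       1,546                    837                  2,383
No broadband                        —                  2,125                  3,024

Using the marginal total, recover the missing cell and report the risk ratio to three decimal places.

The missing cell is in the unexposed row: 3024 − 2125 = 899.
So a = 1546, b = 837, c = 899, d = 2125.
RR = [a/(a+b)] / [c/(c+d)] = (1546/2383) / (899/3024) = 0.64876/0.29729 = 2.18227

2.182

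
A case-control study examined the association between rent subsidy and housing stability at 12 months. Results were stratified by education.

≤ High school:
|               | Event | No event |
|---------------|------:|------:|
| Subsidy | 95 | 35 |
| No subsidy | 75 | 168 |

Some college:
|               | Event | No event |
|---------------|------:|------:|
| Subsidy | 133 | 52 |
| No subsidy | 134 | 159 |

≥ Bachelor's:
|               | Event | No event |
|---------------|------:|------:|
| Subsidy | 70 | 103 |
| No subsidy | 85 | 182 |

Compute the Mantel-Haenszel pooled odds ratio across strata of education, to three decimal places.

2.794

OR_MH = Σ(aᵢdᵢ/nᵢ) / Σ(bᵢcᵢ/nᵢ), where nᵢ is the stratum total.
Stratum 1 (≤ High school): n = 373; a·d/n = 95·168/373 = 42.7882; b·c/n = 35·75/373 = 7.0375
Stratum 2 (Some college): n = 478; a·d/n = 133·159/478 = 44.2406; b·c/n = 52·134/478 = 14.5774
Stratum 3 (≥ Bachelor's): n = 440; a·d/n = 70·182/440 = 28.9545; b·c/n = 103·85/440 = 19.8977
OR_MH = (42.7882 + 44.2406 + 28.9545) / (7.0375 + 14.5774 + 19.8977) = 115.9833 / 41.5127 = 2.79393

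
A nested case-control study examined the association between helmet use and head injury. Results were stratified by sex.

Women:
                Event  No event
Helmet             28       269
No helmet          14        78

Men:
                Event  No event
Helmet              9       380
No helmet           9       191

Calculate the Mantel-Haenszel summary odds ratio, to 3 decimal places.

OR_MH = Σ(aᵢdᵢ/nᵢ) / Σ(bᵢcᵢ/nᵢ), where nᵢ is the stratum total.
Stratum 1 (Women): n = 389; a·d/n = 28·78/389 = 5.6144; b·c/n = 269·14/389 = 9.6812
Stratum 2 (Men): n = 589; a·d/n = 9·191/589 = 2.9185; b·c/n = 380·9/589 = 5.8065
OR_MH = (5.6144 + 2.9185) / (9.6812 + 5.8065) = 8.5329 / 15.4877 = 0.55095

0.551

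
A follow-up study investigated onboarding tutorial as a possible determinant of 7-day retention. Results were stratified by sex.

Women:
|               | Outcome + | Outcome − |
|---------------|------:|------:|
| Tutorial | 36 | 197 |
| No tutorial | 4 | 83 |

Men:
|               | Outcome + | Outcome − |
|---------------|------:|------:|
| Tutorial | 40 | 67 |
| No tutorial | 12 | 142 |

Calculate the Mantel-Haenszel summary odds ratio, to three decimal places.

OR_MH = Σ(aᵢdᵢ/nᵢ) / Σ(bᵢcᵢ/nᵢ), where nᵢ is the stratum total.
Stratum 1 (Women): n = 320; a·d/n = 36·83/320 = 9.3375; b·c/n = 197·4/320 = 2.4625
Stratum 2 (Men): n = 261; a·d/n = 40·142/261 = 21.7625; b·c/n = 67·12/261 = 3.0805
OR_MH = (9.3375 + 21.7625) / (2.4625 + 3.0805) = 31.1000 / 5.5430 = 5.61071

5.611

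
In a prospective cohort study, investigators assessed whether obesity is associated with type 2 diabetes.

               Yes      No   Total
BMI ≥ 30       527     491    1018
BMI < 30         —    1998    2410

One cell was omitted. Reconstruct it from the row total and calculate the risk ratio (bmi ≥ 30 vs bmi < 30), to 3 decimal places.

3.028

The missing cell is in the unexposed row: 2410 − 1998 = 412.
So a = 527, b = 491, c = 412, d = 1998.
RR = [a/(a+b)] / [c/(c+d)] = (527/1018) / (412/2410) = 0.51768/0.17095 = 3.02819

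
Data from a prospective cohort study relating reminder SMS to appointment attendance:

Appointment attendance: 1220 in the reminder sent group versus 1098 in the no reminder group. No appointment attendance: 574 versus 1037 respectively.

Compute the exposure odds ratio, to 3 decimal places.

From the description: a = 1220, b = 574, c = 1098, d = 1037.
OR = (a·d)/(b·c) = (1220 × 1037) / (574 × 1098) = 1265140 / 630252 = 2.00736
The odds of appointment attendance are about 2.01 times as high in the reminder sent group.

2.007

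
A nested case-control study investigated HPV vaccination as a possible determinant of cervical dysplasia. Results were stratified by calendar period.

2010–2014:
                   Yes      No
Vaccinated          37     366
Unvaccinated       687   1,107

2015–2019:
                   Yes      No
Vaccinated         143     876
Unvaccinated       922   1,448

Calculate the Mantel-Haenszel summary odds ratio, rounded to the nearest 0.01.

0.23

OR_MH = Σ(aᵢdᵢ/nᵢ) / Σ(bᵢcᵢ/nᵢ), where nᵢ is the stratum total.
Stratum 1 (2010–2014): n = 2197; a·d/n = 37·1107/2197 = 18.6431; b·c/n = 366·687/2197 = 114.4479
Stratum 2 (2015–2019): n = 3389; a·d/n = 143·1448/3389 = 61.0988; b·c/n = 876·922/3389 = 238.3216
OR_MH = (18.6431 + 61.0988) / (114.4479 + 238.3216) = 79.7420 / 352.7695 = 0.22605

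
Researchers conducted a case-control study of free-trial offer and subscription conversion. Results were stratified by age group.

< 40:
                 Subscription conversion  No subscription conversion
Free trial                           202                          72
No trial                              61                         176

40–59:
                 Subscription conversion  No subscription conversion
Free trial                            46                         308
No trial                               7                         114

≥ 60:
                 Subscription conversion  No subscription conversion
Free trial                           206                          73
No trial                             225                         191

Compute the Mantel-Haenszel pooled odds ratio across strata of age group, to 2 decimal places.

OR_MH = Σ(aᵢdᵢ/nᵢ) / Σ(bᵢcᵢ/nᵢ), where nᵢ is the stratum total.
Stratum 1 (< 40): n = 511; a·d/n = 202·176/511 = 69.5734; b·c/n = 72·61/511 = 8.5949
Stratum 2 (40–59): n = 475; a·d/n = 46·114/475 = 11.0400; b·c/n = 308·7/475 = 4.5389
Stratum 3 (≥ 60): n = 695; a·d/n = 206·191/695 = 56.6129; b·c/n = 73·225/695 = 23.6331
OR_MH = (69.5734 + 11.0400 + 56.6129) / (8.5949 + 4.5389 + 23.6331) = 137.2263 / 36.7670 = 3.73233

3.73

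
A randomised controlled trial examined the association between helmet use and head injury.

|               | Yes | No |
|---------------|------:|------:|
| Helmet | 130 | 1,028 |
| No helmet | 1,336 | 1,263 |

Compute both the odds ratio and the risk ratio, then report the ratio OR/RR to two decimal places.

Cells: a = 130, b = 1028, c = 1336, d = 1263.
OR = (130·1263)/(1028·1336) = 164190/1373408 = 0.11955
Risk in exposed = 130/1158 = 0.11226; risk in unexposed = 1336/2599 = 0.51404; RR = 0.21839
OR/RR = 0.11955 / 0.21839 = 0.54741
The outcome is not rare, so the OR lies further from 1 than the RR.

0.55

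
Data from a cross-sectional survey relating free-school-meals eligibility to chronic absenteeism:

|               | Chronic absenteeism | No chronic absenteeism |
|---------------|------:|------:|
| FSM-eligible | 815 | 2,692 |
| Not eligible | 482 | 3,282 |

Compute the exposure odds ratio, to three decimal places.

2.061

Cells: a = 815, b = 2692, c = 482, d = 3282.
OR = (a·d)/(b·c) = (815 × 3282) / (2692 × 482) = 2674830 / 1297544 = 2.06146
The odds of chronic absenteeism are about 2.06 times as high in the fsm-eligible group.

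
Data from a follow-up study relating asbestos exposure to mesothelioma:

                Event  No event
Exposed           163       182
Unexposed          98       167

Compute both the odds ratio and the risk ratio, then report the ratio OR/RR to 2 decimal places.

1.19

Cells: a = 163, b = 182, c = 98, d = 167.
OR = (163·167)/(182·98) = 27221/17836 = 1.52618
Risk in exposed = 163/345 = 0.47246; risk in unexposed = 98/265 = 0.36981; RR = 1.27758
OR/RR = 1.52618 / 1.27758 = 1.19459
The outcome is not rare, so the OR lies further from 1 than the RR.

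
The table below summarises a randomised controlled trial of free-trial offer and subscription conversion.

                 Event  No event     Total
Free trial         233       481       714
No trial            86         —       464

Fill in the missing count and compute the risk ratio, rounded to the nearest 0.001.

The missing cell is in the unexposed row: 464 − 86 = 378.
So a = 233, b = 481, c = 86, d = 378.
RR = [a/(a+b)] / [c/(c+d)] = (233/714) / (86/464) = 0.32633/0.18534 = 1.76067

1.761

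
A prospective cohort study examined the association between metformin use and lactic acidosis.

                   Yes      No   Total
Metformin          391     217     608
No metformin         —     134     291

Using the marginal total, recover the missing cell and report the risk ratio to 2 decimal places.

1.19

The missing cell is in the unexposed row: 291 − 134 = 157.
So a = 391, b = 217, c = 157, d = 134.
RR = [a/(a+b)] / [c/(c+d)] = (391/608) / (157/291) = 0.64309/0.53952 = 1.19197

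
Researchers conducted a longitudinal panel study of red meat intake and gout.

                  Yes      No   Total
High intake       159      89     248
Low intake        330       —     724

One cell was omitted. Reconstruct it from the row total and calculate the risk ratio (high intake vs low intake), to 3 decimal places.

1.407

The missing cell is in the unexposed row: 724 − 330 = 394.
So a = 159, b = 89, c = 330, d = 394.
RR = [a/(a+b)] / [c/(c+d)] = (159/248) / (330/724) = 0.64113/0.45580 = 1.40660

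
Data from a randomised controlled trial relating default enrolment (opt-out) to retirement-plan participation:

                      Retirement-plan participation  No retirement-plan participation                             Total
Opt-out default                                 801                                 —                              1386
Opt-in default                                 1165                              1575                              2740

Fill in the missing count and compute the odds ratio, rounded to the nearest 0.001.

1.851

The missing cell is in the exposed row: 1386 − 801 = 585.
So a = 801, b = 585, c = 1165, d = 1575.
OR = (a·d)/(b·c) = (801 × 1575) / (585 × 1165) = 1261575 / 681525 = 1.85111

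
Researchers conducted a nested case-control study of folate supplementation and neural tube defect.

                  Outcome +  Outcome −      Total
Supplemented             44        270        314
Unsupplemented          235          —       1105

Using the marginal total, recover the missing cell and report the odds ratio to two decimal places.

The missing cell is in the unexposed row: 1105 − 235 = 870.
So a = 44, b = 270, c = 235, d = 870.
OR = (a·d)/(b·c) = (44 × 870) / (270 × 235) = 38280 / 63450 = 0.60331

0.60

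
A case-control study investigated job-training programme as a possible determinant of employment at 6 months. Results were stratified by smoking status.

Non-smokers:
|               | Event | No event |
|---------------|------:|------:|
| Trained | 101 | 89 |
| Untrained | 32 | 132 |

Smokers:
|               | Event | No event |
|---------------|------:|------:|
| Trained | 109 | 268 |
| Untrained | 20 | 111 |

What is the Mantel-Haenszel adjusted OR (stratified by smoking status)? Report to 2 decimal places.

OR_MH = Σ(aᵢdᵢ/nᵢ) / Σ(bᵢcᵢ/nᵢ), where nᵢ is the stratum total.
Stratum 1 (Non-smokers): n = 354; a·d/n = 101·132/354 = 37.6610; b·c/n = 89·32/354 = 8.0452
Stratum 2 (Smokers): n = 508; a·d/n = 109·111/508 = 23.8169; b·c/n = 268·20/508 = 10.5512
OR_MH = (37.6610 + 23.8169) / (8.0452 + 10.5512) = 61.4779 / 18.5964 = 3.30591

3.31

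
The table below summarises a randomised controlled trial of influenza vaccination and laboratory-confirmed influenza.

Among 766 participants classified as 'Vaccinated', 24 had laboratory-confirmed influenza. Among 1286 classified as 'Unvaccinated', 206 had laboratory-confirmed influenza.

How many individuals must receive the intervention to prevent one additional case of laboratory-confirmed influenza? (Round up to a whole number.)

8

Risk in treated group = 24/766 = 0.03133; risk in control = 206/1286 = 0.16019.
Absolute risk reduction = 0.16019 − 0.03133 = 0.12886
NNT = 1 / ARR = 1 / 0.12886 = 7.761 → round up → 8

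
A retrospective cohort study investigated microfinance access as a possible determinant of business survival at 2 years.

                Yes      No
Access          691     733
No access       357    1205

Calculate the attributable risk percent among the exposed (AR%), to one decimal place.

52.9

Cells: a = 691, b = 733, c = 357, d = 1205.
Risk in exposed = 691/1424 = 0.48525; risk in unexposed = 357/1562 = 0.22855.
RR = 0.48525/0.22855 = 2.12315
AR% = (RR − 1)/RR × 100 = (2.12315 − 1)/2.12315 × 100 = 52.9002%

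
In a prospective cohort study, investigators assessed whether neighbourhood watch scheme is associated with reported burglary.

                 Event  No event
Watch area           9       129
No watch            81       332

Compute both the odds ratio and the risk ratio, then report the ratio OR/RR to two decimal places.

Cells: a = 9, b = 129, c = 81, d = 332.
OR = (9·332)/(129·81) = 2988/10449 = 0.28596
Risk in exposed = 9/138 = 0.06522; risk in unexposed = 81/413 = 0.19613; RR = 0.33253
OR/RR = 0.28596 / 0.33253 = 0.85996
The outcome is not rare, so the OR lies further from 1 than the RR.

0.86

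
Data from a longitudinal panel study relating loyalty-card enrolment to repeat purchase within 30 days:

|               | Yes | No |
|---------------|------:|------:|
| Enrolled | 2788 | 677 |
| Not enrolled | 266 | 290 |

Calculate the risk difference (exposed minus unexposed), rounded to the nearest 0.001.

Cells: a = 2788, b = 677, c = 266, d = 290.
Risk in exposed = 2788/3465 = 0.804618; risk in unexposed = 266/556 = 0.478417.
Risk difference = 0.804618 − 0.478417 = 0.326200

0.326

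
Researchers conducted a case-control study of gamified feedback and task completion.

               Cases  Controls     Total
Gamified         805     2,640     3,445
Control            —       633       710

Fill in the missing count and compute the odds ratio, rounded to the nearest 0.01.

2.51

The missing cell is in the unexposed row: 710 − 633 = 77.
So a = 805, b = 2640, c = 77, d = 633.
OR = (a·d)/(b·c) = (805 × 633) / (2640 × 77) = 509565 / 203280 = 2.50671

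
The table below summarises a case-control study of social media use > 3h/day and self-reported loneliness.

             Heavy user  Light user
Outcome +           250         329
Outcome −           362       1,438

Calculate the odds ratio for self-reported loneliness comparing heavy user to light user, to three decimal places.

Reading the table with exposure as columns: a = 250 (Heavy user, case), b = 362 (Heavy user, non-case), c = 329 (Light user, case), d = 1438.
OR = (a·d)/(b·c) = (250 × 1438) / (362 × 329) = 359500 / 119098 = 3.01852
The odds of self-reported loneliness are about 3.02 times as high in the heavy user group.

3.019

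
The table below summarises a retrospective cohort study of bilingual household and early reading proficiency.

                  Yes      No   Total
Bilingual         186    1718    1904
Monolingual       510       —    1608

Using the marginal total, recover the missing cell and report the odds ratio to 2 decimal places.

0.23

The missing cell is in the unexposed row: 1608 − 510 = 1098.
So a = 186, b = 1718, c = 510, d = 1098.
OR = (a·d)/(b·c) = (186 × 1098) / (1718 × 510) = 204228 / 876180 = 0.23309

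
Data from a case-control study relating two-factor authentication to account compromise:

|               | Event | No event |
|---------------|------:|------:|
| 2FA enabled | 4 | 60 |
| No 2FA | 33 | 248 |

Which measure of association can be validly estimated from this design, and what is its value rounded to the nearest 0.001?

0.501

Cells: a = 4, b = 60, c = 33, d = 248.
This is a case-control study: participants were sampled on outcome status, so risks in the source population cannot be estimated directly — relative risk is not valid here. The odds ratio is the appropriate measure.
OR = (a·d)/(b·c) = (4 × 248) / (60 × 33) = 992 / 1980 = 0.50101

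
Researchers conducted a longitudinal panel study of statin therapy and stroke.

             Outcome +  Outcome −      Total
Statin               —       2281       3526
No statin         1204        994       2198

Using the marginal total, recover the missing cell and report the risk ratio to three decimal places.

0.645

The missing cell is in the exposed row: 3526 − 2281 = 1245.
So a = 1245, b = 2281, c = 1204, d = 994.
RR = [a/(a+b)] / [c/(c+d)] = (1245/3526) / (1204/2198) = 0.35309/0.54777 = 0.64460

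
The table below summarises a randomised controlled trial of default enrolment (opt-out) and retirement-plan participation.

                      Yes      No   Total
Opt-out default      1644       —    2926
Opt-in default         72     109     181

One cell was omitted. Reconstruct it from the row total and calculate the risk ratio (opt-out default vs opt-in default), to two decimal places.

The missing cell is in the exposed row: 2926 − 1644 = 1282.
So a = 1644, b = 1282, c = 72, d = 109.
RR = [a/(a+b)] / [c/(c+d)] = (1644/2926) / (72/181) = 0.56186/0.39779 = 1.41245

1.41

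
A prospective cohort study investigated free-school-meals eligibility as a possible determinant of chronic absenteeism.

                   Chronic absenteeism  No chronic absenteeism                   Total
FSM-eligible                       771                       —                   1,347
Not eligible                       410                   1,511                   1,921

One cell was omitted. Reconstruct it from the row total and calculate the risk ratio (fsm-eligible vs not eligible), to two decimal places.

2.68

The missing cell is in the exposed row: 1347 − 771 = 576.
So a = 771, b = 576, c = 410, d = 1511.
RR = [a/(a+b)] / [c/(c+d)] = (771/1347) / (410/1921) = 0.57238/0.21343 = 2.68182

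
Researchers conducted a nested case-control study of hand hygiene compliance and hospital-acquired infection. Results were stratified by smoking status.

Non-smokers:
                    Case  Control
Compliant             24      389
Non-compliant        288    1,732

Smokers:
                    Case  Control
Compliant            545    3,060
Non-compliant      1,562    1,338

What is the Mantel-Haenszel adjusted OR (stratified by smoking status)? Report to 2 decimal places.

OR_MH = Σ(aᵢdᵢ/nᵢ) / Σ(bᵢcᵢ/nᵢ), where nᵢ is the stratum total.
Stratum 1 (Non-smokers): n = 2433; a·d/n = 24·1732/2433 = 17.0851; b·c/n = 389·288/2433 = 46.0469
Stratum 2 (Smokers): n = 6505; a·d/n = 545·1338/6505 = 112.0999; b·c/n = 3060·1562/6505 = 734.7763
OR_MH = (17.0851 + 112.0999) / (46.0469 + 734.7763) = 129.1850 / 780.8232 = 0.16545

0.17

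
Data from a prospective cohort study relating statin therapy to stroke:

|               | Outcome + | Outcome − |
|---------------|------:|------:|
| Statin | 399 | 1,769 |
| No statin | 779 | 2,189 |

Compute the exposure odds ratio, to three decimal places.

0.634

Cells: a = 399, b = 1769, c = 779, d = 2189.
OR = (a·d)/(b·c) = (399 × 2189) / (1769 × 779) = 873411 / 1378051 = 0.63380
Exposure is associated with lower odds of stroke (OR = 0.63 < 1).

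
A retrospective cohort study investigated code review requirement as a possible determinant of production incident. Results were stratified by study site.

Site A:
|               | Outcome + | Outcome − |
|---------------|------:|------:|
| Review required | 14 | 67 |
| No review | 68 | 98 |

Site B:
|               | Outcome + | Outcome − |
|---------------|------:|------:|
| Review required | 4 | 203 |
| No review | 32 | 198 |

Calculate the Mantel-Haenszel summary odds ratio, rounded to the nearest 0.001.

0.221

OR_MH = Σ(aᵢdᵢ/nᵢ) / Σ(bᵢcᵢ/nᵢ), where nᵢ is the stratum total.
Stratum 1 (Site A): n = 247; a·d/n = 14·98/247 = 5.5547; b·c/n = 67·68/247 = 18.4453
Stratum 2 (Site B): n = 437; a·d/n = 4·198/437 = 1.8124; b·c/n = 203·32/437 = 14.8650
OR_MH = (5.5547 + 1.8124) / (18.4453 + 14.8650) = 7.3670 / 33.3103 = 0.22116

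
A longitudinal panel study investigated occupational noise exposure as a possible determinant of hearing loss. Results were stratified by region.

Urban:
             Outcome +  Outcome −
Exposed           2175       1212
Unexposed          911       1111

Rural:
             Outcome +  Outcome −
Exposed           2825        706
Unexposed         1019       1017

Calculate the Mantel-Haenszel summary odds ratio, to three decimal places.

OR_MH = Σ(aᵢdᵢ/nᵢ) / Σ(bᵢcᵢ/nᵢ), where nᵢ is the stratum total.
Stratum 1 (Urban): n = 5409; a·d/n = 2175·1111/5409 = 446.7415; b·c/n = 1212·911/5409 = 204.1287
Stratum 2 (Rural): n = 5567; a·d/n = 2825·1017/5567 = 516.0814; b·c/n = 706·1019/5567 = 129.2283
OR_MH = (446.7415 + 516.0814) / (204.1287 + 129.2283) = 962.8229 / 333.3570 = 2.88826

2.888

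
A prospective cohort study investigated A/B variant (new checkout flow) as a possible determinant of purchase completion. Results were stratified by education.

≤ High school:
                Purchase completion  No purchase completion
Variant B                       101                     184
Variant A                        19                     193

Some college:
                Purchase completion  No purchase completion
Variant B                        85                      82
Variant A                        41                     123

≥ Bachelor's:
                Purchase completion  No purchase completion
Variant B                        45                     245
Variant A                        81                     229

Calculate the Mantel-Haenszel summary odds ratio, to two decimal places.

OR_MH = Σ(aᵢdᵢ/nᵢ) / Σ(bᵢcᵢ/nᵢ), where nᵢ is the stratum total.
Stratum 1 (≤ High school): n = 497; a·d/n = 101·193/497 = 39.2213; b·c/n = 184·19/497 = 7.0342
Stratum 2 (Some college): n = 331; a·d/n = 85·123/331 = 31.5861; b·c/n = 82·41/331 = 10.1571
Stratum 3 (≥ Bachelor's): n = 600; a·d/n = 45·229/600 = 17.1750; b·c/n = 245·81/600 = 33.0750
OR_MH = (39.2213 + 31.5861 + 17.1750) / (7.0342 + 10.1571 + 33.0750) = 87.9824 / 50.2663 = 1.75033

1.75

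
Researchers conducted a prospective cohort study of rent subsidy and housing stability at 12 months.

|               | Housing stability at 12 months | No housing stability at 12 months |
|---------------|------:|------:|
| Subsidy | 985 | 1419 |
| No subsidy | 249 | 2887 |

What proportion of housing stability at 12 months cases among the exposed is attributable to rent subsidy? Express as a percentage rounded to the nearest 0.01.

80.62

Cells: a = 985, b = 1419, c = 249, d = 2887.
Risk in exposed = 985/2404 = 0.40973; risk in unexposed = 249/3136 = 0.07940.
RR = 0.40973/0.07940 = 5.16034
AR% = (RR − 1)/RR × 100 = (5.16034 − 1)/5.16034 × 100 = 80.6214%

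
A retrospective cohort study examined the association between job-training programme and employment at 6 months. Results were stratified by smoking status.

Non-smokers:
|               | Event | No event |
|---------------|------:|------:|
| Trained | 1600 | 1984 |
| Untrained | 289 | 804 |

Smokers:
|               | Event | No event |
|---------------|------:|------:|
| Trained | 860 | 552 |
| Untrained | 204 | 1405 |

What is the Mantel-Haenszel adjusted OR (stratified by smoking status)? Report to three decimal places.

4.222

OR_MH = Σ(aᵢdᵢ/nᵢ) / Σ(bᵢcᵢ/nᵢ), where nᵢ is the stratum total.
Stratum 1 (Non-smokers): n = 4677; a·d/n = 1600·804/4677 = 275.0481; b·c/n = 1984·289/4677 = 122.5948
Stratum 2 (Smokers): n = 3021; a·d/n = 860·1405/3021 = 399.9669; b·c/n = 552·204/3021 = 37.2751
OR_MH = (275.0481 + 399.9669) / (122.5948 + 37.2751) = 675.0150 / 159.8699 = 4.22228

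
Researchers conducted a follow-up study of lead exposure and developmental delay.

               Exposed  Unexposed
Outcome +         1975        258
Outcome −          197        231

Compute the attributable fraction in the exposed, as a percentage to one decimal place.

Reading the table with exposure as columns: a = 1975 (Exposed, case), b = 197 (Exposed, non-case), c = 258 (Unexposed, case), d = 231.
Risk in exposed = 1975/2172 = 0.90930; risk in unexposed = 258/489 = 0.52761.
RR = 0.90930/0.52761 = 1.72344
AR% = (RR − 1)/RR × 100 = (1.72344 − 1)/1.72344 × 100 = 41.9765%

42.0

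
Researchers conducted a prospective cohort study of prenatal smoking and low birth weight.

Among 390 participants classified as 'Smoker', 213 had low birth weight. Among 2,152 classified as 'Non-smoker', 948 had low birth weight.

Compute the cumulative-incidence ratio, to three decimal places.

1.240

From the description: a = 213, b = 177, c = 948, d = 1204.
Risk in exposed = 213/390 = 0.54615; risk in unexposed = 948/2152 = 0.44052.
RR = 0.54615 / 0.44052 = 1.23979
The risk among the exposed is 1.24 times that among the unexposed.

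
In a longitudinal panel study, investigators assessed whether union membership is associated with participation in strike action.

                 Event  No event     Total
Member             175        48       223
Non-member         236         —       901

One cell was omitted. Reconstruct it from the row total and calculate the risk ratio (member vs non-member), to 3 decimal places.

2.996

The missing cell is in the unexposed row: 901 − 236 = 665.
So a = 175, b = 48, c = 236, d = 665.
RR = [a/(a+b)] / [c/(c+d)] = (175/223) / (236/901) = 0.78475/0.26193 = 2.99603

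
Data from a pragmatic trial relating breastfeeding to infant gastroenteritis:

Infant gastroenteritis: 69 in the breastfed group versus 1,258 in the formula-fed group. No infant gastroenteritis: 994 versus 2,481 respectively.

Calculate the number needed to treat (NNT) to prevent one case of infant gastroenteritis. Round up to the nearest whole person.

4

Risk in treated group = 69/1063 = 0.06491; risk in control = 1258/3739 = 0.33645.
Absolute risk reduction = 0.33645 − 0.06491 = 0.27154
NNT = 1 / ARR = 1 / 0.27154 = 3.683 → round up → 4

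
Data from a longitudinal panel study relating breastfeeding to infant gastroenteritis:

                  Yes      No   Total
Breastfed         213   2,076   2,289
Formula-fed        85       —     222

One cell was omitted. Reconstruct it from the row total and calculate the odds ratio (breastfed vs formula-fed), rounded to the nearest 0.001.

0.165

The missing cell is in the unexposed row: 222 − 85 = 137.
So a = 213, b = 2076, c = 85, d = 137.
OR = (a·d)/(b·c) = (213 × 137) / (2076 × 85) = 29181 / 176460 = 0.16537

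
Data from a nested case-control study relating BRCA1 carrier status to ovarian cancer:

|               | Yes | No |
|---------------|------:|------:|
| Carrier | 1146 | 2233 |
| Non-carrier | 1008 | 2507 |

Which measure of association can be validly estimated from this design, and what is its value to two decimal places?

Cells: a = 1146, b = 2233, c = 1008, d = 2507.
This is a nested case-control study: participants were sampled on outcome status, so risks in the source population cannot be estimated directly — relative risk is not valid here. The odds ratio is the appropriate measure.
OR = (a·d)/(b·c) = (1146 × 2507) / (2233 × 1008) = 2873022 / 2250864 = 1.27641

1.28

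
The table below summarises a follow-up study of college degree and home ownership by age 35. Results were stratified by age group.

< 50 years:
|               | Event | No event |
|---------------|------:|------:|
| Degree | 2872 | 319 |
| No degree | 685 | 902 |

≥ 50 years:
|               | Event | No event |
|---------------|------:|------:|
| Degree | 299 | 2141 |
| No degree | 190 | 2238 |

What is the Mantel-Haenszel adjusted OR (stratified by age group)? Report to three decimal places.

OR_MH = Σ(aᵢdᵢ/nᵢ) / Σ(bᵢcᵢ/nᵢ), where nᵢ is the stratum total.
Stratum 1 (< 50 years): n = 4778; a·d/n = 2872·902/4778 = 542.1817; b·c/n = 319·685/4778 = 45.7336
Stratum 2 (≥ 50 years): n = 4868; a·d/n = 299·2238/4868 = 137.4614; b·c/n = 2141·190/4868 = 83.5641
OR_MH = (542.1817 + 137.4614) / (45.7336 + 83.5641) = 679.6430 / 129.2977 = 5.25642

5.256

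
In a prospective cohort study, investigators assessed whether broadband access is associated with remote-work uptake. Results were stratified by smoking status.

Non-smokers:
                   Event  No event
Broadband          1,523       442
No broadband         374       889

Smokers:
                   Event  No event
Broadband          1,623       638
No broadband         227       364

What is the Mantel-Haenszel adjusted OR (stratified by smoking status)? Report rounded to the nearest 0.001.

OR_MH = Σ(aᵢdᵢ/nᵢ) / Σ(bᵢcᵢ/nᵢ), where nᵢ is the stratum total.
Stratum 1 (Non-smokers): n = 3228; a·d/n = 1523·889/3228 = 419.4384; b·c/n = 442·374/3228 = 51.2107
Stratum 2 (Smokers): n = 2852; a·d/n = 1623·364/2852 = 207.1431; b·c/n = 638·227/2852 = 50.7805
OR_MH = (419.4384 + 207.1431) / (51.2107 + 50.7805) = 626.5814 / 101.9912 = 6.14349

6.143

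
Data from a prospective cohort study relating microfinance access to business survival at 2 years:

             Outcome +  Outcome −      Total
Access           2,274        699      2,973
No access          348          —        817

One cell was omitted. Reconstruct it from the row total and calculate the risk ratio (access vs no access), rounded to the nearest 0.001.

1.796

The missing cell is in the unexposed row: 817 − 348 = 469.
So a = 2274, b = 699, c = 348, d = 469.
RR = [a/(a+b)] / [c/(c+d)] = (2274/2973) / (348/817) = 0.76488/0.42595 = 1.79572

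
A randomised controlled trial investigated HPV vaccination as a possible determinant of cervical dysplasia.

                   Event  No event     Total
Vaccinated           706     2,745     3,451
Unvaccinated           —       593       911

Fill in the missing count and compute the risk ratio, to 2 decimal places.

The missing cell is in the unexposed row: 911 − 593 = 318.
So a = 706, b = 2745, c = 318, d = 593.
RR = [a/(a+b)] / [c/(c+d)] = (706/3451) / (318/911) = 0.20458/0.34907 = 0.58607

0.59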